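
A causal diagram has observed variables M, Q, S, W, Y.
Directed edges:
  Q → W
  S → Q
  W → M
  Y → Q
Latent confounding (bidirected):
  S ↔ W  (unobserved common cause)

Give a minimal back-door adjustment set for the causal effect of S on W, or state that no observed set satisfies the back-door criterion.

desc(S)\{S}={M,Q,W}; candidates ⊆ {Y}.
S↔W: latent back-door arc(s) into S.
size 0: {}; under {} S still reaches {M,W} ∋ W.
size 1: {Y}; under {Y} S still reaches {M,W} ∋ W.
S↔W cannot be blocked by any observed set — no back-door set.

S→W: no observed back-door set.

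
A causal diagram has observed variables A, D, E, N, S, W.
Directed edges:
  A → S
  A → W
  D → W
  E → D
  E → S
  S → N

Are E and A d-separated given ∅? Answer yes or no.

Yes — E ⊥ A | ∅.

Bayes-Ball from E | ∅ reaches {D,N,S,W}.
A ∉ reach(E|∅) ⇒ E ⊥ A | ∅.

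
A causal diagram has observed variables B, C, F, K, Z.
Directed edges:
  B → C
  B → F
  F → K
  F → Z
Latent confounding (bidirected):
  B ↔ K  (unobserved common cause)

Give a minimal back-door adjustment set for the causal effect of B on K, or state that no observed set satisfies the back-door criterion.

desc(B)\{B}={C,F,K,Z}; candidates ⊆ {—}.
B↔K: latent back-door arc(s) into B.
size 0: {}; under {} B still reaches {K} ∋ K.
B↔K cannot be blocked by any observed set — no back-door set.

B→K: no observed back-door set.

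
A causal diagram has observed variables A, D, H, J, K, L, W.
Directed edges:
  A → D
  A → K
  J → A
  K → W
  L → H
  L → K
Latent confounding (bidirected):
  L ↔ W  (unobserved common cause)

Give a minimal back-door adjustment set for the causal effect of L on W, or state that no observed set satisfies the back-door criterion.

L→W: no observed back-door set.

desc(L)\{L}={H,K,W}; candidates ⊆ {A,D,J}.
L↔W: latent back-door arc(s) into L.
size 0: {}; under {} L still reaches {W} ∋ W.
size 1: {A}, {D}, {J}; under {A} L still reaches {W} ∋ W.
size 2: {A,D}, {A,J}, {D,J}; under {A,D} L still reaches {W} ∋ W.
L↔W cannot be blocked by any observed set — no back-door set.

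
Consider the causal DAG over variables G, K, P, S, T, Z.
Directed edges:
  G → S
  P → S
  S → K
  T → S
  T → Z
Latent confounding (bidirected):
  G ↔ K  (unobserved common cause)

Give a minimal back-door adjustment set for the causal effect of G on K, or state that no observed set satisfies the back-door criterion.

G→K: no observed back-door set.

desc(G)\{G}={K,S}; candidates ⊆ {P,T,Z}.
G↔K: latent back-door arc(s) into G.
size 0: {}; under {} G still reaches {K} ∋ K.
size 1: {P}, {T}, {Z}; under {P} G still reaches {K} ∋ K.
size 2: {P,T}, {P,Z}, {T,Z}; under {P,T} G still reaches {K} ∋ K.
G↔K cannot be blocked by any observed set — no back-door set.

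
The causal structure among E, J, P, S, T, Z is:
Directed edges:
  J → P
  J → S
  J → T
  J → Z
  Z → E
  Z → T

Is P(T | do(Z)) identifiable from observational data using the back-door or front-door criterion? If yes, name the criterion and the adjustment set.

P(T|do(Z)): backdoor, adjust for {J}.

desc(Z)\{Z}={E,T}; candidates ⊆ {J,P,S}.
size 0: {}; under {} Z still reaches {J,P,S,T} ∋ T.
{J}: Z⊥T given {J} in G with Z→· removed — back-door holds.
P(T|do(Z)) = Σ_{J} P(T|Z,J)·P(J).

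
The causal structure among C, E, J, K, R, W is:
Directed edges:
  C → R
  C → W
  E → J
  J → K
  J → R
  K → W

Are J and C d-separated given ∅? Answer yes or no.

Bayes-Ball from J | ∅ reaches {E,K,R,W}.
C ∉ reach(J|∅) ⇒ J ⊥ C | ∅.

Yes — J ⊥ C | ∅.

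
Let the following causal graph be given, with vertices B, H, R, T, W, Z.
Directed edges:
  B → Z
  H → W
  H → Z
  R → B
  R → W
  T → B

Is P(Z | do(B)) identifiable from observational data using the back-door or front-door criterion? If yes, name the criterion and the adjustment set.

desc(B)\{B}={Z}; candidates ⊆ {H,R,T,W}.
∅: B⊥Z given ∅ in G with B→· removed — back-door holds.
P(Z|do(B)) = P(Z|B) — no adjustment needed.

P(Z|do(B)): backdoor, adjust for ∅.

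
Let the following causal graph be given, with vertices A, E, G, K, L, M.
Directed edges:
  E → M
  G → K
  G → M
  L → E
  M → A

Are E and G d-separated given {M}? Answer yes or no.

Bayes-Ball from E | {M} reaches {G,K,L}.
G ∈ reach(E|{M}) ⇒ E ⊥̸ G | {M}.

No — E and G are d-connected given {M}.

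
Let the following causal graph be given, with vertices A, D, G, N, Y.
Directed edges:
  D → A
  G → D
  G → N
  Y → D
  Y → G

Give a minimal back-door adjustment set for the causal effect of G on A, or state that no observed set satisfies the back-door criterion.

G→A: minimal back-door set {Y}.

desc(G)\{G}={A,D,N}; candidates ⊆ {Y}.
size 0: {}; under {} G still reaches {A,D,Y} ∋ A.
{Y}: G⊥A given {Y} in G with G→· removed — back-door holds.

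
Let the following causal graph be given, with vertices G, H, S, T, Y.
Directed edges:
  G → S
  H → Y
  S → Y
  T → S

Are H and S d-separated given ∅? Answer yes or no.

Yes — H ⊥ S | ∅.

Bayes-Ball from H | ∅ reaches {Y}.
S ∉ reach(H|∅) ⇒ H ⊥ S | ∅.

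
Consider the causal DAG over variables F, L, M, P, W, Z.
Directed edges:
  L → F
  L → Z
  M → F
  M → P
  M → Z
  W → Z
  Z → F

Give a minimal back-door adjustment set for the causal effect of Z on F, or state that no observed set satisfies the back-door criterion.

Z→F: minimal back-door set {L, M}.

desc(Z)\{Z}={F}; candidates ⊆ {L,M,P,W}.
size 0: {}; under {} Z still reaches {F,L,M,P,W} ∋ F.
size 1: {L}, {M}, {P} …(+1); under {L} Z still reaches {F,M,P,W} ∋ F.
{L,M}: Z⊥F given {L,M} in G with Z→· removed — back-door holds.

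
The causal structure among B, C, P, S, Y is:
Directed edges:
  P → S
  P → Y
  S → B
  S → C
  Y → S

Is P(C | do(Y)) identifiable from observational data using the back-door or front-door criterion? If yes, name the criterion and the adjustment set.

P(C|do(Y)): backdoor, adjust for {P}.

desc(Y)\{Y}={B,C,S}; candidates ⊆ {P}.
size 0: {}; under {} Y still reaches {B,C,P,S} ∋ C.
{P}: Y⊥C given {P} in G with Y→· removed — back-door holds.
P(C|do(Y)) = Σ_{P} P(C|Y,P)·P(P).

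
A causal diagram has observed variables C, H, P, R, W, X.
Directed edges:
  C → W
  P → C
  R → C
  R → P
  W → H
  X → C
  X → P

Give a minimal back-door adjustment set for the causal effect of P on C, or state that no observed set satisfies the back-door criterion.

P→C: minimal back-door set {R, X}.

desc(P)\{P}={C,H,W}; candidates ⊆ {R,X}.
size 0: {}; under {} P still reaches {C,H,R,W,X} ∋ C.
size 1: {R}, {X}; under {R} P still reaches {C,H,W,X} ∋ C.
{R,X}: P⊥C given {R,X} in G with P→· removed — back-door holds.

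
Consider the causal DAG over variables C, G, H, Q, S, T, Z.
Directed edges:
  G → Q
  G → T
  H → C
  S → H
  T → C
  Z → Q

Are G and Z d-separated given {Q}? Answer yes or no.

No — G and Z are d-connected given {Q}.

Bayes-Ball from G | {Q} reaches {C,T,Z}.
Z ∈ reach(G|{Q}) ⇒ G ⊥̸ Z | {Q}.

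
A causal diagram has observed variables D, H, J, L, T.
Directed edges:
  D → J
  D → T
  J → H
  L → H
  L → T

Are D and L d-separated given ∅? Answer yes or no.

Yes — D ⊥ L | ∅.

Bayes-Ball from D | ∅ reaches {H,J,T}.
L ∉ reach(D|∅) ⇒ D ⊥ L | ∅.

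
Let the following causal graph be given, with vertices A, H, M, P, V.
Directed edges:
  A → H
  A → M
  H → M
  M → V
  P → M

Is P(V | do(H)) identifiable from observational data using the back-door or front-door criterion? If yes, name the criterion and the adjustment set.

P(V|do(H)): backdoor, adjust for {A}.

desc(H)\{H}={M,V}; candidates ⊆ {A,P}.
size 0: {}; under {} H still reaches {A,M,V} ∋ V.
{A}: H⊥V given {A} in G with H→· removed — back-door holds.
P(V|do(H)) = Σ_{A} P(V|H,A)·P(A).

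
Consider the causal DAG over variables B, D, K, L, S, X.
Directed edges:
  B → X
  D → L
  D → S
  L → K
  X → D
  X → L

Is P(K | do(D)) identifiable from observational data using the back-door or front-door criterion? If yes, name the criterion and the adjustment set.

P(K|do(D)): backdoor, adjust for {X}.

desc(D)\{D}={K,L,S}; candidates ⊆ {B,X}.
size 0: {}; under {} D still reaches {B,K,L,X} ∋ K.
{X}: D⊥K given {X} in G with D→· removed — back-door holds.
P(K|do(D)) = Σ_{X} P(K|D,X)·P(X).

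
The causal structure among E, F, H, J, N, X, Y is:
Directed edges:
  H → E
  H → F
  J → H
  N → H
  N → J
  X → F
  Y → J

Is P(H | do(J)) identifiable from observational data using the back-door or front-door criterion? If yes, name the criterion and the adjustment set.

desc(J)\{J}={E,F,H}; candidates ⊆ {N,X,Y}.
size 0: {}; under {} J still reaches {E,F,H,N,Y} ∋ H.
{N}: J⊥H given {N} in G with J→· removed — back-door holds.
P(H|do(J)) = Σ_{N} P(H|J,N)·P(N).

P(H|do(J)): backdoor, adjust for {N}.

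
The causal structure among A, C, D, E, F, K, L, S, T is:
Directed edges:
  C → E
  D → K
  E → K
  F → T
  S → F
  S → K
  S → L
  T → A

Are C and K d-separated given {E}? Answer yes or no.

Bayes-Ball from C | {E} reaches ∅.
K ∉ reach(C|{E}) ⇒ C ⊥ K | {E}.

Yes — C ⊥ K | {E}.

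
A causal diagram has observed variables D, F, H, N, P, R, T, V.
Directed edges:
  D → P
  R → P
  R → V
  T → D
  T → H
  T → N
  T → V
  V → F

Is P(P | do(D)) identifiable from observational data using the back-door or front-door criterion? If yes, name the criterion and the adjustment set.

desc(D)\{D}={P}; candidates ⊆ {F,H,N,R,T,V}.
∅: D⊥P given ∅ in G with D→· removed — back-door holds.
P(P|do(D)) = P(P|D) — no adjustment needed.

P(P|do(D)): backdoor, adjust for ∅.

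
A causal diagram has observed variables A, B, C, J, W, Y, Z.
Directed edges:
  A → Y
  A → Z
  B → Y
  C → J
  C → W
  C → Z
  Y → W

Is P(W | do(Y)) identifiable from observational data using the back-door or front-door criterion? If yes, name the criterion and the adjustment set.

desc(Y)\{Y}={W}; candidates ⊆ {A,B,C,J,Z}.
∅: Y⊥W given ∅ in G with Y→· removed — back-door holds.
P(W|do(Y)) = P(W|Y) — no adjustment needed.

P(W|do(Y)): backdoor, adjust for ∅.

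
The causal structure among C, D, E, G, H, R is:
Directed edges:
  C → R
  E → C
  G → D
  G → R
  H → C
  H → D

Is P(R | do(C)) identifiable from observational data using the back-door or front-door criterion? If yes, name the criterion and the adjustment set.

desc(C)\{C}={R}; candidates ⊆ {D,E,G,H}.
∅: C⊥R given ∅ in G with C→· removed — back-door holds.
P(R|do(C)) = P(R|C) — no adjustment needed.

P(R|do(C)): backdoor, adjust for ∅.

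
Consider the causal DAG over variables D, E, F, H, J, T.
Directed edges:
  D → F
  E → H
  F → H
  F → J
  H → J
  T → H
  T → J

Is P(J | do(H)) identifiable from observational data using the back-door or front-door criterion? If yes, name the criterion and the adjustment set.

desc(H)\{H}={J}; candidates ⊆ {D,E,F,T}.
size 0: {}; under {} H still reaches {D,E,F,J,T} ∋ J.
size 1: {D}, {E}, {F} …(+1); under {D} H still reaches {E,F,J,T} ∋ J.
{F,T}: H⊥J given {F,T} in G with H→· removed — back-door holds.
P(J|do(H)) = Σ_{F,T} P(J|H,F,T)·P(F,T).

P(J|do(H)): backdoor, adjust for {F, T}.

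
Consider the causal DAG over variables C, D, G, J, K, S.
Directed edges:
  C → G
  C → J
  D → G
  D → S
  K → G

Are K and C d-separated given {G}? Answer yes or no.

Bayes-Ball from K | {G} reaches {C,D,J,S}.
C ∈ reach(K|{G}) ⇒ K ⊥̸ C | {G}.

No — K and C are d-connected given {G}.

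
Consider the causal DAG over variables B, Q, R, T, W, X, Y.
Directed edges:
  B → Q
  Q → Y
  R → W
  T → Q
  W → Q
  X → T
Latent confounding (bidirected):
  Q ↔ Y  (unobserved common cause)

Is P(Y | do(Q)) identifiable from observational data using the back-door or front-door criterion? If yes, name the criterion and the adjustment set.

P(Y|do(Q)): not identifiable (no BD/FD set).

desc(Q)\{Q}={Y}; candidates ⊆ {B,R,T,W,X}.
Q↔Y: latent back-door arc(s) into Q.
size 0: {}; under {} Q still reaches {B,R,T,W,X,Y} ∋ Y.
size 1: {B}, {R}, {T} …(+2); under {B} Q still reaches {R,T,W,X,Y} ∋ Y.
size 2: {B,R}, {B,T}, {B,W} …(+7); under {B,R} Q still reaches {T,W,X,Y} ∋ Y.
Q↔Y cannot be blocked by any observed set — no back-door set.
No mediator lies on a directed Q→…→Y path.
Neither criterion identifies P(Y|do(Q)) in this graph.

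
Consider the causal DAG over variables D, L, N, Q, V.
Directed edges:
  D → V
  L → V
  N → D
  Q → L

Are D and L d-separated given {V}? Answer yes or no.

No — D and L are d-connected given {V}.

Bayes-Ball from D | {V} reaches {L,N,Q}.
L ∈ reach(D|{V}) ⇒ D ⊥̸ L | {V}.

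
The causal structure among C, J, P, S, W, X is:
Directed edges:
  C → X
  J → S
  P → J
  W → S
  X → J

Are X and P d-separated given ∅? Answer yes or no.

Bayes-Ball from X | ∅ reaches {C,J,S}.
P ∉ reach(X|∅) ⇒ X ⊥ P | ∅.

Yes — X ⊥ P | ∅.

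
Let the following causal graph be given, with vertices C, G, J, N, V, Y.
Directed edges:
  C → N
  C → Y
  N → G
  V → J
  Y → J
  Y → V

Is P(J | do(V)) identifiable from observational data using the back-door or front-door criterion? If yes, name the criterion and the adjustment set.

desc(V)\{V}={J}; candidates ⊆ {C,G,N,Y}.
size 0: {}; under {} V still reaches {C,G,J,N,Y} ∋ J.
{Y}: V⊥J given {Y} in G with V→· removed — back-door holds.
P(J|do(V)) = Σ_{Y} P(J|V,Y)·P(Y).

P(J|do(V)): backdoor, adjust for {Y}.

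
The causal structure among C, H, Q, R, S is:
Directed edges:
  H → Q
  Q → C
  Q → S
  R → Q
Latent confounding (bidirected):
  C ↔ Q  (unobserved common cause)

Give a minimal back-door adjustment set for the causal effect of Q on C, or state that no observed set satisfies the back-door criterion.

Q→C: no observed back-door set.

desc(Q)\{Q}={C,S}; candidates ⊆ {H,R}.
Q↔C: latent back-door arc(s) into Q.
size 0: {}; under {} Q still reaches {C,H,R} ∋ C.
size 1: {H}, {R}; under {H} Q still reaches {C,R} ∋ C.
size 2: {H,R}; under {H,R} Q still reaches {C} ∋ C.
Q↔C cannot be blocked by any observed set — no back-door set.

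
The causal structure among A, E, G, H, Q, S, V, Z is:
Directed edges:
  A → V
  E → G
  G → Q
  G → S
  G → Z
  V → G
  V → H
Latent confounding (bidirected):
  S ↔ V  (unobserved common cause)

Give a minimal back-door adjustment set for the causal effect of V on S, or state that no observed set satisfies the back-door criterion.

V→S: no observed back-door set.

desc(V)\{V}={G,H,Q,S,Z}; candidates ⊆ {A,E}.
V↔S: latent back-door arc(s) into V.
size 0: {}; under {} V still reaches {A,S} ∋ S.
size 1: {A}, {E}; under {A} V still reaches {S} ∋ S.
size 2: {A,E}; under {A,E} V still reaches {S} ∋ S.
V↔S cannot be blocked by any observed set — no back-door set.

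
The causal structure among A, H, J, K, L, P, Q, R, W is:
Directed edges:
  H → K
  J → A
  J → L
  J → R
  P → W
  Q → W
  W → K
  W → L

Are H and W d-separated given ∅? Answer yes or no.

Bayes-Ball from H | ∅ reaches {K}.
W ∉ reach(H|∅) ⇒ H ⊥ W | ∅.

Yes — H ⊥ W | ∅.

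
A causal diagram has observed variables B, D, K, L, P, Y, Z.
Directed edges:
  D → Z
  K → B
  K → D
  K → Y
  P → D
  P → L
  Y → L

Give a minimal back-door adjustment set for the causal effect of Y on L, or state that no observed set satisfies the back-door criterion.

desc(Y)\{Y}={L}; candidates ⊆ {B,D,K,P,Z}.
∅: Y⊥L given ∅ in G with Y→· removed — back-door holds.

Y→L: minimal back-door set ∅.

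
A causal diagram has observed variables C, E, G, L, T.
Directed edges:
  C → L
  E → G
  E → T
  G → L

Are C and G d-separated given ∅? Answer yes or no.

Yes — C ⊥ G | ∅.

Bayes-Ball from C | ∅ reaches {L}.
G ∉ reach(C|∅) ⇒ C ⊥ G | ∅.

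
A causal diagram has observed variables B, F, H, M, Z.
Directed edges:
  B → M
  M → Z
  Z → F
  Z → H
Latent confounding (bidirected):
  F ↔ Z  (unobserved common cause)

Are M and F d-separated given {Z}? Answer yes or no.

No — M and F are d-connected given {Z}.

Bayes-Ball from M | {Z} reaches {B,F}.
F ∈ reach(M|{Z}) ⇒ M ⊥̸ F | {Z}.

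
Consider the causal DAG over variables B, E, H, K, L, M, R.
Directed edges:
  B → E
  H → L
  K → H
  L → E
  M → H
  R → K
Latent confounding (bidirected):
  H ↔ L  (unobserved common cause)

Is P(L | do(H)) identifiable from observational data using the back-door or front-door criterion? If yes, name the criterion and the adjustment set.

P(L|do(H)): not identifiable (no BD/FD set).

desc(H)\{H}={E,L}; candidates ⊆ {B,K,M,R}.
H↔L: latent back-door arc(s) into H.
size 0: {}; under {} H still reaches {E,K,L,M,R} ∋ L.
size 1: {B}, {K}, {M} …(+1); under {B} H still reaches {E,K,L,M,R} ∋ L.
size 2: {B,K}, {B,M}, {B,R} …(+3); under {B,K} H still reaches {E,L,M} ∋ L.
H↔L cannot be blocked by any observed set — no back-door set.
No mediator lies on a directed H→…→L path.
Neither criterion identifies P(L|do(H)) in this graph.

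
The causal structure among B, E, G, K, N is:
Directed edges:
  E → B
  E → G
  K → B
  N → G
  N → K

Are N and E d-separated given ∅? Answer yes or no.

Bayes-Ball from N | ∅ reaches {B,G,K}.
E ∉ reach(N|∅) ⇒ N ⊥ E | ∅.

Yes — N ⊥ E | ∅.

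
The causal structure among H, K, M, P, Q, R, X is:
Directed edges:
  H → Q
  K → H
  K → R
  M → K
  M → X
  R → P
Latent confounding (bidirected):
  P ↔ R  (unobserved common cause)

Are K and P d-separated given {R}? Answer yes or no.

Bayes-Ball from K | {R} reaches {H,M,P,Q,X}.
P ∈ reach(K|{R}) ⇒ K ⊥̸ P | {R}.

No — K and P are d-connected given {R}.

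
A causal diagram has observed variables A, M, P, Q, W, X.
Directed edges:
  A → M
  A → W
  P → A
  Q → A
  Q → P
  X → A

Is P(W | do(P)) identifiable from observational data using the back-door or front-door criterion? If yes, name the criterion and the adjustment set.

desc(P)\{P}={A,M,W}; candidates ⊆ {Q,X}.
size 0: {}; under {} P still reaches {A,M,Q,W} ∋ W.
{Q}: P⊥W given {Q} in G with P→· removed — back-door holds.
P(W|do(P)) = Σ_{Q} P(W|P,Q)·P(Q).

P(W|do(P)): backdoor, adjust for {Q}.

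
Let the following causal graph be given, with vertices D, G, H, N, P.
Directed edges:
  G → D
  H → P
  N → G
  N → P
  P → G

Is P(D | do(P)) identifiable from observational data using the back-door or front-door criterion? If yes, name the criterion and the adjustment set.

desc(P)\{P}={D,G}; candidates ⊆ {H,N}.
size 0: {}; under {} P still reaches {D,G,H,N} ∋ D.
{N}: P⊥D given {N} in G with P→· removed — back-door holds.
P(D|do(P)) = Σ_{N} P(D|P,N)·P(N).

P(D|do(P)): backdoor, adjust for {N}.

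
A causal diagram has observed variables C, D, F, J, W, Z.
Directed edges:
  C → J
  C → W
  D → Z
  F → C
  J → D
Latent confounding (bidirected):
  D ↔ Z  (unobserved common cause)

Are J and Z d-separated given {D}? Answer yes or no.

No — J and Z are d-connected given {D}.

Bayes-Ball from J | {D} reaches {C,F,W,Z}.
Z ∈ reach(J|{D}) ⇒ J ⊥̸ Z | {D}.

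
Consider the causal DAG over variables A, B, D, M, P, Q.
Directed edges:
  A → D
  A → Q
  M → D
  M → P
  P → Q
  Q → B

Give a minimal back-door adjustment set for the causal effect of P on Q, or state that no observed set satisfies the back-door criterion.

P→Q: minimal back-door set ∅.

desc(P)\{P}={B,Q}; candidates ⊆ {A,D,M}.
∅: P⊥Q given ∅ in G with P→· removed — back-door holds.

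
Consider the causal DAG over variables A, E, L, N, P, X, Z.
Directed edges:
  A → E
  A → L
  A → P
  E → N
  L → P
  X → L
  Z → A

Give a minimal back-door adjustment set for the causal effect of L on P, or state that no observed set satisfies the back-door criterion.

desc(L)\{L}={P}; candidates ⊆ {A,E,N,X,Z}.
size 0: {}; under {} L still reaches {A,E,N,P,X,Z} ∋ P.
{A}: L⊥P given {A} in G with L→· removed — back-door holds.

L→P: minimal back-door set {A}.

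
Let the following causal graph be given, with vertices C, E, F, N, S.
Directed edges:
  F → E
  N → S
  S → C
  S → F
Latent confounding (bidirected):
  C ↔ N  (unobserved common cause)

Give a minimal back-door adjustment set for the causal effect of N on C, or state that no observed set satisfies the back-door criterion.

N→C: no observed back-door set.

desc(N)\{N}={C,E,F,S}; candidates ⊆ {—}.
N↔C: latent back-door arc(s) into N.
size 0: {}; under {} N still reaches {C} ∋ C.
N↔C cannot be blocked by any observed set — no back-door set.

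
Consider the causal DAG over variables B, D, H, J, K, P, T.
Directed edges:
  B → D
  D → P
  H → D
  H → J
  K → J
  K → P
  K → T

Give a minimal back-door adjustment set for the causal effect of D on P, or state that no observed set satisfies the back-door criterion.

desc(D)\{D}={P}; candidates ⊆ {B,H,J,K,T}.
∅: D⊥P given ∅ in G with D→· removed — back-door holds.

D→P: minimal back-door set ∅.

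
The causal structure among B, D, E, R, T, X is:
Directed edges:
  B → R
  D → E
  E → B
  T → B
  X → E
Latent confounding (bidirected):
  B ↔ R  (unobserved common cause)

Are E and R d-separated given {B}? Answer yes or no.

Bayes-Ball from E | {B} reaches {D,R,T,X}.
R ∈ reach(E|{B}) ⇒ E ⊥̸ R | {B}.

No — E and R are d-connected given {B}.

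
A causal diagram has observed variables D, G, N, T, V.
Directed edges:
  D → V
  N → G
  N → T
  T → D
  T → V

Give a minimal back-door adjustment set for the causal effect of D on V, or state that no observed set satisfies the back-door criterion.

D→V: minimal back-door set {T}.

desc(D)\{D}={V}; candidates ⊆ {G,N,T}.
size 0: {}; under {} D still reaches {G,N,T,V} ∋ V.
{T}: D⊥V given {T} in G with D→· removed — back-door holds.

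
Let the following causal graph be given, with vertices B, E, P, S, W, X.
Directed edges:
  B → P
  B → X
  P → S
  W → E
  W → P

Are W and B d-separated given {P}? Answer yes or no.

No — W and B are d-connected given {P}.

Bayes-Ball from W | {P} reaches {B,E,X}.
B ∈ reach(W|{P}) ⇒ W ⊥̸ B | {P}.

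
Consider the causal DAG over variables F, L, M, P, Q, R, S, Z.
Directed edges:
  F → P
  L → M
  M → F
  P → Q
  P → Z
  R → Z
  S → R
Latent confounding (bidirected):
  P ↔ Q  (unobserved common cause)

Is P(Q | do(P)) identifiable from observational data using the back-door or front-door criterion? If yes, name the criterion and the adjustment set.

desc(P)\{P}={Q,Z}; candidates ⊆ {F,L,M,R,S}.
P↔Q: latent back-door arc(s) into P.
size 0: {}; under {} P still reaches {F,L,M,Q} ∋ Q.
size 1: {F}, {L}, {M} …(+2); under {F} P still reaches {Q} ∋ Q.
size 2: {F,L}, {F,M}, {F,R} …(+7); under {F,L} P still reaches {Q} ∋ Q.
P↔Q cannot be blocked by any observed set — no back-door set.
No mediator lies on a directed P→…→Q path.
Neither criterion identifies P(Q|do(P)) in this graph.

P(Q|do(P)): not identifiable (no BD/FD set).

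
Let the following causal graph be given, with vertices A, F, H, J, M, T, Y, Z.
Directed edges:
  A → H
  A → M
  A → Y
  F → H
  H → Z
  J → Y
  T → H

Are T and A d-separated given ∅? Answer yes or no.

Yes — T ⊥ A | ∅.

Bayes-Ball from T | ∅ reaches {H,Z}.
A ∉ reach(T|∅) ⇒ T ⊥ A | ∅.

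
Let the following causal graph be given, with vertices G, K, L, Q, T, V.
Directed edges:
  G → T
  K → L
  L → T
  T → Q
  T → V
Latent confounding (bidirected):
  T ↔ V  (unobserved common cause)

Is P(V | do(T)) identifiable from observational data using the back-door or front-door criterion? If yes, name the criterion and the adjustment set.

desc(T)\{T}={Q,V}; candidates ⊆ {G,K,L}.
T↔V: latent back-door arc(s) into T.
size 0: {}; under {} T still reaches {G,K,L,V} ∋ V.
size 1: {G}, {K}, {L}; under {G} T still reaches {K,L,V} ∋ V.
size 2: {G,K}, {G,L}, {K,L}; under {G,K} T still reaches {L,V} ∋ V.
T↔V cannot be blocked by any observed set — no back-door set.
No mediator lies on a directed T→…→V path.
Neither criterion identifies P(V|do(T)) in this graph.

P(V|do(T)): not identifiable (no BD/FD set).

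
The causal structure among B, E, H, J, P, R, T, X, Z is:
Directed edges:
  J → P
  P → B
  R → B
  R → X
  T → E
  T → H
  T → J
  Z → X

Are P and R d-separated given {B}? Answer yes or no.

Bayes-Ball from P | {B} reaches {E,H,J,R,T,X}.
R ∈ reach(P|{B}) ⇒ P ⊥̸ R | {B}.

No — P and R are d-connected given {B}.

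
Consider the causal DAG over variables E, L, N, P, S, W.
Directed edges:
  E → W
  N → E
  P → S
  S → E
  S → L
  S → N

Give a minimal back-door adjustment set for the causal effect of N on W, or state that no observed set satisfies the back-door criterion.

N→W: minimal back-door set {S}.

desc(N)\{N}={E,W}; candidates ⊆ {L,P,S}.
size 0: {}; under {} N still reaches {E,L,P,S,W} ∋ W.
{S}: N⊥W given {S} in G with N→· removed — back-door holds.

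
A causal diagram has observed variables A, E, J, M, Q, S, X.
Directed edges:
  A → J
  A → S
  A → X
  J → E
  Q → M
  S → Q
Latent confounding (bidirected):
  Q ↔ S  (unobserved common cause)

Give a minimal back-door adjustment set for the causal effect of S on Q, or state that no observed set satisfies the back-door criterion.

S→Q: no observed back-door set.

desc(S)\{S}={M,Q}; candidates ⊆ {A,E,J,X}.
S↔Q: latent back-door arc(s) into S.
size 0: {}; under {} S still reaches {A,E,J,M,Q,X} ∋ Q.
size 1: {A}, {E}, {J} …(+1); under {A} S still reaches {M,Q} ∋ Q.
size 2: {A,E}, {A,J}, {A,X} …(+3); under {A,E} S still reaches {M,Q} ∋ Q.
S↔Q cannot be blocked by any observed set — no back-door set.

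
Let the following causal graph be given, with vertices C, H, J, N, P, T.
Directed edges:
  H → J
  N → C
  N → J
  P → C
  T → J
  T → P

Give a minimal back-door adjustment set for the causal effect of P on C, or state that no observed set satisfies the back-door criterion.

desc(P)\{P}={C}; candidates ⊆ {H,J,N,T}.
∅: P⊥C given ∅ in G with P→· removed — back-door holds.

P→C: minimal back-door set ∅.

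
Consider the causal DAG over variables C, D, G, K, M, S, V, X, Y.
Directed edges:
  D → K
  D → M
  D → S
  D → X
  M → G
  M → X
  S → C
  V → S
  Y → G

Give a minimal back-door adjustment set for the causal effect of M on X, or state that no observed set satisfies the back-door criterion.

M→X: minimal back-door set {D}.

desc(M)\{M}={G,X}; candidates ⊆ {C,D,K,S,V,Y}.
size 0: {}; under {} M still reaches {C,D,K,S,X} ∋ X.
{D}: M⊥X given {D} in G with M→· removed — back-door holds.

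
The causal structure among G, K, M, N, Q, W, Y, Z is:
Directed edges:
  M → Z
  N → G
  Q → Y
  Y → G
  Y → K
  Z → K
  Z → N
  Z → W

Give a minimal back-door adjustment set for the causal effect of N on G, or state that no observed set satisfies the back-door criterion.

N→G: minimal back-door set ∅.

desc(N)\{N}={G}; candidates ⊆ {K,M,Q,W,Y,Z}.
∅: N⊥G given ∅ in G with N→· removed — back-door holds.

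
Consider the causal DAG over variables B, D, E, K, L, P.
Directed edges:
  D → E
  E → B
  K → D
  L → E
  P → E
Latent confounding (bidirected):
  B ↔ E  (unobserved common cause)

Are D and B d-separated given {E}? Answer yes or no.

No — D and B are d-connected given {E}.

Bayes-Ball from D | {E} reaches {B,K,L,P}.
B ∈ reach(D|{E}) ⇒ D ⊥̸ B | {E}.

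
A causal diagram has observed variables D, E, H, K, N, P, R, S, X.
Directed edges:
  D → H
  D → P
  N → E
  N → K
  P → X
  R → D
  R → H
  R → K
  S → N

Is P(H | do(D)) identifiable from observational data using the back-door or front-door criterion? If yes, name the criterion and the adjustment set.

P(H|do(D)): backdoor, adjust for {R}.

desc(D)\{D}={H,P,X}; candidates ⊆ {E,K,N,R,S}.
size 0: {}; under {} D still reaches {H,K,R} ∋ H.
{R}: D⊥H given {R} in G with D→· removed — back-door holds.
P(H|do(D)) = Σ_{R} P(H|D,R)·P(R).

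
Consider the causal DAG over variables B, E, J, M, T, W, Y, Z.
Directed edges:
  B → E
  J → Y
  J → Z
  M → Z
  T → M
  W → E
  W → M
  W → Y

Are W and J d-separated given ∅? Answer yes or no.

Bayes-Ball from W | ∅ reaches {E,M,Y,Z}.
J ∉ reach(W|∅) ⇒ W ⊥ J | ∅.

Yes — W ⊥ J | ∅.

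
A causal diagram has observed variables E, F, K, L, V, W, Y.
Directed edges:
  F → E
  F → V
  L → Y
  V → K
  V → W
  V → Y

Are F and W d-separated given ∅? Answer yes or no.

No — F and W are d-connected given ∅.

Bayes-Ball from F | ∅ reaches {E,K,V,W,Y}.
W ∈ reach(F|∅) ⇒ F ⊥̸ W | ∅.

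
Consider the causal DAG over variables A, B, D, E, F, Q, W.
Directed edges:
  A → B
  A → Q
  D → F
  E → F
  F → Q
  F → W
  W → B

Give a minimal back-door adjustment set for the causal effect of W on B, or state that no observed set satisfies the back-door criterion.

W→B: minimal back-door set ∅.

desc(W)\{W}={B}; candidates ⊆ {A,D,E,F,Q}.
∅: W⊥B given ∅ in G with W→· removed — back-door holds.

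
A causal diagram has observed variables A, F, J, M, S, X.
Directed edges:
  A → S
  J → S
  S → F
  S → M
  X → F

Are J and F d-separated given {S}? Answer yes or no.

Bayes-Ball from J | {S} reaches {A}.
F ∉ reach(J|{S}) ⇒ J ⊥ F | {S}.

Yes — J ⊥ F | {S}.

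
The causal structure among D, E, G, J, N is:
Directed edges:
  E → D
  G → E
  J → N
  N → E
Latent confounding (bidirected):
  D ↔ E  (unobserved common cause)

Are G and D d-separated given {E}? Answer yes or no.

Bayes-Ball from G | {E} reaches {D,J,N}.
D ∈ reach(G|{E}) ⇒ G ⊥̸ D | {E}.

No — G and D are d-connected given {E}.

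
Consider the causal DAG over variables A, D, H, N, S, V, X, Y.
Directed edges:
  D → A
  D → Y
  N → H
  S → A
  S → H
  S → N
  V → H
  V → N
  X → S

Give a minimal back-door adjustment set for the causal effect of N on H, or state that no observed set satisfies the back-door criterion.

N→H: minimal back-door set {S, V}.

desc(N)\{N}={H}; candidates ⊆ {A,D,S,V,X,Y}.
size 0: {}; under {} N still reaches {A,H,S,V,X} ∋ H.
size 1: {A}, {D}, {S} …(+3); under {A} N still reaches {D,H,S,V,X,Y} ∋ H.
{S,V}: N⊥H given {S,V} in G with N→· removed — back-door holds.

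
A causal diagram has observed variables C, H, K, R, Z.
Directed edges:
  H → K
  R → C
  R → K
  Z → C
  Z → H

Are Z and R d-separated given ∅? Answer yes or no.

Yes — Z ⊥ R | ∅.

Bayes-Ball from Z | ∅ reaches {C,H,K}.
R ∉ reach(Z|∅) ⇒ Z ⊥ R | ∅.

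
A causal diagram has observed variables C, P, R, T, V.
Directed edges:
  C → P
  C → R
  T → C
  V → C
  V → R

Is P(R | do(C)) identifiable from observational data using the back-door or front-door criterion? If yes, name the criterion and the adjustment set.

P(R|do(C)): backdoor, adjust for {V}.

desc(C)\{C}={P,R}; candidates ⊆ {T,V}.
size 0: {}; under {} C still reaches {R,T,V} ∋ R.
{V}: C⊥R given {V} in G with C→· removed — back-door holds.
P(R|do(C)) = Σ_{V} P(R|C,V)·P(V).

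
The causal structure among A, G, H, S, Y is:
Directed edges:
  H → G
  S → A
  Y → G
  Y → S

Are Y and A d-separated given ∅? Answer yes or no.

Bayes-Ball from Y | ∅ reaches {A,G,S}.
A ∈ reach(Y|∅) ⇒ Y ⊥̸ A | ∅.

No — Y and A are d-connected given ∅.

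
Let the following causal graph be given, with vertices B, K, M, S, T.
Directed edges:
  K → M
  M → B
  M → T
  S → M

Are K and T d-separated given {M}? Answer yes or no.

Yes — K ⊥ T | {M}.

Bayes-Ball from K | {M} reaches {S}.
T ∉ reach(K|{M}) ⇒ K ⊥ T | {M}.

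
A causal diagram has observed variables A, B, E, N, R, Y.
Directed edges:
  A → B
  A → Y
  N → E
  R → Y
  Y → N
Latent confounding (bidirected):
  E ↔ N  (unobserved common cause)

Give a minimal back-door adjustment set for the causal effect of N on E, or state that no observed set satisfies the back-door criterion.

desc(N)\{N}={E}; candidates ⊆ {A,B,R,Y}.
N↔E: latent back-door arc(s) into N.
size 0: {}; under {} N still reaches {A,B,E,R,Y} ∋ E.
size 1: {A}, {B}, {R} …(+1); under {A} N still reaches {E,R,Y} ∋ E.
size 2: {A,B}, {A,R}, {A,Y} …(+3); under {A,B} N still reaches {E,R,Y} ∋ E.
N↔E cannot be blocked by any observed set — no back-door set.

N→E: no observed back-door set.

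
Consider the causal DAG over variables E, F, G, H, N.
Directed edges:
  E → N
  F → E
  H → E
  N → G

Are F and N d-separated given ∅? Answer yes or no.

No — F and N are d-connected given ∅.

Bayes-Ball from F | ∅ reaches {E,G,N}.
N ∈ reach(F|∅) ⇒ F ⊥̸ N | ∅.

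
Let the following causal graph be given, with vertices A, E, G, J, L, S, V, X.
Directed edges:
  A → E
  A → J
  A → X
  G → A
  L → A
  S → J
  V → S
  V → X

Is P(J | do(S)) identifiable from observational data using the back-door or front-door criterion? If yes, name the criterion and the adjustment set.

P(J|do(S)): backdoor, adjust for ∅.

desc(S)\{S}={J}; candidates ⊆ {A,E,G,L,V,X}.
∅: S⊥J given ∅ in G with S→· removed — back-door holds.
P(J|do(S)) = P(J|S) — no adjustment needed.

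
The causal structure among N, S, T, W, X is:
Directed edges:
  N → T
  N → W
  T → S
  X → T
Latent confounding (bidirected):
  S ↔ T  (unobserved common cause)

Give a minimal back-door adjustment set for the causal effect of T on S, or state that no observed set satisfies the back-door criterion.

desc(T)\{T}={S}; candidates ⊆ {N,W,X}.
T↔S: latent back-door arc(s) into T.
size 0: {}; under {} T still reaches {N,S,W,X} ∋ S.
size 1: {N}, {W}, {X}; under {N} T still reaches {S,X} ∋ S.
size 2: {N,W}, {N,X}, {W,X}; under {N,W} T still reaches {S,X} ∋ S.
T↔S cannot be blocked by any observed set — no back-door set.

T→S: no observed back-door set.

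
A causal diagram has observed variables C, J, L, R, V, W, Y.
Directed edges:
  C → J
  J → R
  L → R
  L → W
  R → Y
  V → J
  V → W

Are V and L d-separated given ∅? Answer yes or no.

Yes — V ⊥ L | ∅.

Bayes-Ball from V | ∅ reaches {J,R,W,Y}.
L ∉ reach(V|∅) ⇒ V ⊥ L | ∅.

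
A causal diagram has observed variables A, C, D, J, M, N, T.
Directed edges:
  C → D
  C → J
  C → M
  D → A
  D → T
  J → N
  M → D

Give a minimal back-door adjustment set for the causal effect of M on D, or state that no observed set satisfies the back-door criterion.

desc(M)\{M}={A,D,T}; candidates ⊆ {C,J,N}.
size 0: {}; under {} M still reaches {A,C,D,J,N,T} ∋ D.
{C}: M⊥D given {C} in G with M→· removed — back-door holds.

M→D: minimal back-door set {C}.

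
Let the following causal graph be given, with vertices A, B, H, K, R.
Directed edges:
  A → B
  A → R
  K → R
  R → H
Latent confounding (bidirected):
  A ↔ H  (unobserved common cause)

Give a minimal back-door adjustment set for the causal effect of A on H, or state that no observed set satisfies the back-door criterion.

A→H: no observed back-door set.

desc(A)\{A}={B,H,R}; candidates ⊆ {K}.
A↔H: latent back-door arc(s) into A.
size 0: {}; under {} A still reaches {H} ∋ H.
size 1: {K}; under {K} A still reaches {H} ∋ H.
A↔H cannot be blocked by any observed set — no back-door set.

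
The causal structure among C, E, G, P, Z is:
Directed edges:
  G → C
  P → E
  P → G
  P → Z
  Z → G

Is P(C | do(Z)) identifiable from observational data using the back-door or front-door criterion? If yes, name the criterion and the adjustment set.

desc(Z)\{Z}={C,G}; candidates ⊆ {E,P}.
size 0: {}; under {} Z still reaches {C,E,G,P} ∋ C.
{P}: Z⊥C given {P} in G with Z→· removed — back-door holds.
P(C|do(Z)) = Σ_{P} P(C|Z,P)·P(P).

P(C|do(Z)): backdoor, adjust for {P}.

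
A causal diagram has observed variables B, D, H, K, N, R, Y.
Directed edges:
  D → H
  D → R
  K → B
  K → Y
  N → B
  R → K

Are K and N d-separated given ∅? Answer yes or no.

Bayes-Ball from K | ∅ reaches {B,D,H,R,Y}.
N ∉ reach(K|∅) ⇒ K ⊥ N | ∅.

Yes — K ⊥ N | ∅.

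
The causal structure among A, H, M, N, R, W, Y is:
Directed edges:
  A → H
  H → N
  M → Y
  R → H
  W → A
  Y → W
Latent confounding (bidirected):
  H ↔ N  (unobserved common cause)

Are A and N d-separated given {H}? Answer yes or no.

No — A and N are d-connected given {H}.

Bayes-Ball from A | {H} reaches {M,N,R,W,Y}.
N ∈ reach(A|{H}) ⇒ A ⊥̸ N | {H}.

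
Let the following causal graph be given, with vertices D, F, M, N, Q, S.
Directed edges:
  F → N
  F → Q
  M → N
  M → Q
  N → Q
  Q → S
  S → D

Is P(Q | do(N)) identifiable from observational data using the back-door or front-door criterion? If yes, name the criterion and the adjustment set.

desc(N)\{N}={D,Q,S}; candidates ⊆ {F,M}.
size 0: {}; under {} N still reaches {D,F,M,Q,S} ∋ Q.
size 1: {F}, {M}; under {F} N still reaches {D,M,Q,S} ∋ Q.
{F,M}: N⊥Q given {F,M} in G with N→· removed — back-door holds.
P(Q|do(N)) = Σ_{F,M} P(Q|N,F,M)·P(F,M).

P(Q|do(N)): backdoor, adjust for {F, M}.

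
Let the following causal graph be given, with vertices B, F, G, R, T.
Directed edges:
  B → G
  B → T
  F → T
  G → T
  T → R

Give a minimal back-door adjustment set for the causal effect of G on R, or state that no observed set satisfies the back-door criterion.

desc(G)\{G}={R,T}; candidates ⊆ {B,F}.
size 0: {}; under {} G still reaches {B,R,T} ∋ R.
{B}: G⊥R given {B} in G with G→· removed — back-door holds.

G→R: minimal back-door set {B}.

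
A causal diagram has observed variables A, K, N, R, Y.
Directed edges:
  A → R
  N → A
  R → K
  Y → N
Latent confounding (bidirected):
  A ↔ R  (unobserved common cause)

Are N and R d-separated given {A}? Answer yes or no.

No — N and R are d-connected given {A}.

Bayes-Ball from N | {A} reaches {K,R,Y}.
R ∈ reach(N|{A}) ⇒ N ⊥̸ R | {A}.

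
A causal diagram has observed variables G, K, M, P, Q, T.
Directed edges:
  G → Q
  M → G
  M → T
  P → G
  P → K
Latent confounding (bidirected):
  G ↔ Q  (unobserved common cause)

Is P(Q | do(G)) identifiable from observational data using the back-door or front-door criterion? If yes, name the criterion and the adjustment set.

P(Q|do(G)): not identifiable (no BD/FD set).

desc(G)\{G}={Q}; candidates ⊆ {K,M,P,T}.
G↔Q: latent back-door arc(s) into G.
size 0: {}; under {} G still reaches {K,M,P,Q,T} ∋ Q.
size 1: {K}, {M}, {P} …(+1); under {K} G still reaches {M,P,Q,T} ∋ Q.
size 2: {K,M}, {K,P}, {K,T} …(+3); under {K,M} G still reaches {P,Q} ∋ Q.
G↔Q cannot be blocked by any observed set — no back-door set.
No mediator lies on a directed G→…→Q path.
Neither criterion identifies P(Q|do(G)) in this graph.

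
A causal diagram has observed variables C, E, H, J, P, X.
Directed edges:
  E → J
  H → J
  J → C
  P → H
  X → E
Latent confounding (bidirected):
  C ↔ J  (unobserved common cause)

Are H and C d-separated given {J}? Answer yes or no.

No — H and C are d-connected given {J}.

Bayes-Ball from H | {J} reaches {C,E,P,X}.
C ∈ reach(H|{J}) ⇒ H ⊥̸ C | {J}.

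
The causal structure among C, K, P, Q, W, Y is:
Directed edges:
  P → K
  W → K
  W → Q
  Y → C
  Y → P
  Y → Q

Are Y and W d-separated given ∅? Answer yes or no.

Yes — Y ⊥ W | ∅.

Bayes-Ball from Y | ∅ reaches {C,K,P,Q}.
W ∉ reach(Y|∅) ⇒ Y ⊥ W | ∅.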